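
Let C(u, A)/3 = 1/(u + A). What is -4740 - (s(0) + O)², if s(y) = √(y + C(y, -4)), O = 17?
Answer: -20113/4 - 17*I*√3 ≈ -5028.3 - 29.445*I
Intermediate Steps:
C(u, A) = 3/(A + u) (C(u, A) = 3/(u + A) = 3/(A + u))
s(y) = √(y + 3/(-4 + y))
-4740 - (s(0) + O)² = -4740 - (√((3 + 0*(-4 + 0))/(-4 + 0)) + 17)² = -4740 - (√((3 + 0*(-4))/(-4)) + 17)² = -4740 - (√(-(3 + 0)/4) + 17)² = -4740 - (√(-¼*3) + 17)² = -4740 - (√(-¾) + 17)² = -4740 - (I*√3/2 + 17)² = -4740 - (17 + I*√3/2)²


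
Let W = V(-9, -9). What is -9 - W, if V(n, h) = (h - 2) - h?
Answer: -7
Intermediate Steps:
V(n, h) = -2 (V(n, h) = (-2 + h) - h = -2)
W = -2
-9 - W = -9 - 1*(-2) = -9 + 2 = -7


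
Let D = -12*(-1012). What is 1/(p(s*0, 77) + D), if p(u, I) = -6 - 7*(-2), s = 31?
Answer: 1/12152 ≈ 8.2291e-5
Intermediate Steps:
p(u, I) = 8 (p(u, I) = -6 + 14 = 8)
D = 12144
1/(p(s*0, 77) + D) = 1/(8 + 12144) = 1/12152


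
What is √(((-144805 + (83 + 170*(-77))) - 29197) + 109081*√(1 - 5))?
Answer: √(-187009 + 218162*I) ≈ 223.98 + 487.01*I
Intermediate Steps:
√(((-144805 + (83 + 170*(-77))) - 29197) + 109081*√(1 - 5)) = √(((-144805 + (83 - 13090)) - 29197) + 109081*√(-4)) = √(((-144805 - 13007) - 29197) + 109081*(2*I)) = √((-157812 - 29197) + 218162*I) = √(-187009 + 218162*I)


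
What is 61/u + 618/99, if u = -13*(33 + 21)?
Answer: 47533/7722 ≈ 6.1555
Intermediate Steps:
u = -702 (u = -13*54 = -702)
61/u + 618/99 = 61/(-702) + 618/99 = 61*(-1/702) + 618*(1/99) = -61/702 + 206/33 = 47533/7722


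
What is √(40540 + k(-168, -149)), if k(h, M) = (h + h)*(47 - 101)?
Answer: 2*√14671 ≈ 242.25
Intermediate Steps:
k(h, M) = -108*h (k(h, M) = (2*h)*(-54) = -108*h)
√(40540 + k(-168, -149)) = √(40540 - 108*(-168)) = √(40540 + 18144) = √58684 = 2*√14671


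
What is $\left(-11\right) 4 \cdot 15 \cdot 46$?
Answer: $-30360$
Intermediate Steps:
$\left(-11\right) 4 \cdot 15 \cdot 46 = \left(-44\right) 15 \cdot 46 = \left(-660\right) 46 = -30360$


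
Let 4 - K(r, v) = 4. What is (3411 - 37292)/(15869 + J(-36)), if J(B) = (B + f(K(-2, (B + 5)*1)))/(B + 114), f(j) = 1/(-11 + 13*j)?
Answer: -29069898/13615205 ≈ -2.1351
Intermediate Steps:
K(r, v) = 0 (K(r, v) = 4 - 1*4 = 4 - 4 = 0)
J(B) = (-1/11 + B)/(114 + B) (J(B) = (B + 1/(-11 + 13*0))/(B + 114) = (B + 1/(-11 + 0))/(114 + B) = (B + 1/(-11))/(114 + B) = (B - 1/11)/(114 + B) = (-1/11 + B)/(114 + B))
(3411 - 37292)/(15869 + J(-36)) = (3411 - 37292)/(15869 + (-1/11 - 36)/(114 - 36)) = -33881/(15869 - 397/11/78) = -33881/(15869 + (1/78)*(-397/11)) = -33881/(15869 - 397/858) = -33881/13615205/858 = -33881*858/13615205 = -29069898/13615205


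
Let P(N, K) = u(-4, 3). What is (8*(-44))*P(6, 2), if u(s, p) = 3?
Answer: -1056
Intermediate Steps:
P(N, K) = 3
(8*(-44))*P(6, 2) = (8*(-44))*3 = -352*3 = -1056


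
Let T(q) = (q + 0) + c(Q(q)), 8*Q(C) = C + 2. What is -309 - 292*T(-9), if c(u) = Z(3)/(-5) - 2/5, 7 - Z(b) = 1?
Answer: 13931/5 ≈ 2786.2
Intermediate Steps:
Q(C) = 1/4 + C/8 (Q(C) = (C + 2)/8 = (2 + C)/8 = 1/4 + C/8)
Z(b) = 6 (Z(b) = 7 - 1*1 = 7 - 1 = 6)
c(u) = -8/5 (c(u) = 6/(-5) - 2/5 = 6*(-1/5) - 2*1/5 = -6/5 - 2/5 = -8/5)
T(q) = -8/5 + q (T(q) = (q + 0) - 8/5 = q - 8/5 = -8/5 + q)
-309 - 292*T(-9) = -309 - 292*(-8/5 - 9) = -309 - 292*(-53/5) = -309 + 15476/5 = 13931/5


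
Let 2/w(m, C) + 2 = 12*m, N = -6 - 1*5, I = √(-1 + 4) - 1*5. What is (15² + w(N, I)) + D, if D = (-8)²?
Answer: 19362/67 ≈ 288.98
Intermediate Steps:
I = -5 + √3 (I = √3 - 5 = -5 + √3 ≈ -3.2679)
N = -11 (N = -6 - 5 = -11)
D = 64
w(m, C) = 2/(-2 + 12*m)
(15² + w(N, I)) + D = (15² + 1/(-1 + 6*(-11))) + 64 = (225 + 1/(-1 - 66)) + 64 = (225 + 1/(-67)) + 64 = (225 - 1/67) + 64 = 15074/67 + 64 = 19362/67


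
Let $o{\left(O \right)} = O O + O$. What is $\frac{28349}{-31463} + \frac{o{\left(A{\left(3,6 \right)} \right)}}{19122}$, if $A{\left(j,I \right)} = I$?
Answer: $- \frac{90128022}{100272581} \approx -0.89883$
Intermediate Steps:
$o{\left(O \right)} = O + O^{2}$ ($o{\left(O \right)} = O^{2} + O = O + O^{2}$)
$\frac{28349}{-31463} + \frac{o{\left(A{\left(3,6 \right)} \right)}}{19122} = \frac{28349}{-31463} + \frac{6 \left(1 + 6\right)}{19122} = 28349 \left(- \frac{1}{31463}\right) + 6 \cdot 7 \cdot \frac{1}{19122} = - \frac{28349}{31463} + 42 \cdot \frac{1}{19122} = - \frac{28349}{31463} + \frac{7}{3187} = - \frac{90128022}{100272581}$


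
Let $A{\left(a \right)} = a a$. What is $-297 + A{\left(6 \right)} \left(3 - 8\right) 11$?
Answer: $-2277$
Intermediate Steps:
$A{\left(a \right)} = a^{2}$
$-297 + A{\left(6 \right)} \left(3 - 8\right) 11 = -297 + 6^{2} \left(3 - 8\right) 11 = -297 + 36 \left(-5\right) 11 = -297 - 1980 = -2277$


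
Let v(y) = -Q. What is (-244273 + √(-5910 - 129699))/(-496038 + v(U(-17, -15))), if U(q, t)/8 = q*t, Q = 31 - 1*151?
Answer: 244273/495918 - I*√135609/495918 ≈ 0.49257 - 0.00074256*I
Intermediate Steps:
Q = -120 (Q = 31 - 151 = -120)
U(q, t) = 8*q*t (U(q, t) = 8*(q*t) = 8*q*t)
v(y) = 120 (v(y) = -1*(-120) = 120)
(-244273 + √(-5910 - 129699))/(-496038 + v(U(-17, -15))) = (-244273 + √(-5910 - 129699))/(-496038 + 120) = (-244273 + √(-135609))/(-495918) = (-244273 + I*√135609)*(-1/495918) = 244273/495918 - I*√135609/495918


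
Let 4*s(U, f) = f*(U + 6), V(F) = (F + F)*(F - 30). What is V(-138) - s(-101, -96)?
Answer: 44088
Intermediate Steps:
V(F) = 2*F*(-30 + F) (V(F) = (2*F)*(-30 + F) = 2*F*(-30 + F))
s(U, f) = f*(6 + U)/4 (s(U, f) = (f*(U + 6))/4 = (f*(6 + U))/4 = f*(6 + U)/4)
V(-138) - s(-101, -96) = 2*(-138)*(-30 - 138) - (-96)*(6 - 101)/4 = 2*(-138)*(-168) - (-96)*(-95)/4 = 46368 - 1*2280 = 46368 - 2280 = 44088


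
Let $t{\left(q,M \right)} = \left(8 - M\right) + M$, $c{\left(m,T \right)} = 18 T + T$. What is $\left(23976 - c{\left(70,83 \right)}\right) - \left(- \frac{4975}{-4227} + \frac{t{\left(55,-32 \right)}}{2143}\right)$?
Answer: $\frac{202889772698}{9058461} \approx 22398.0$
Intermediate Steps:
$c{\left(m,T \right)} = 19 T$
$t{\left(q,M \right)} = 8$
$\left(23976 - c{\left(70,83 \right)}\right) - \left(- \frac{4975}{-4227} + \frac{t{\left(55,-32 \right)}}{2143}\right) = \left(23976 - 19 \cdot 83\right) - \left(- \frac{4975}{-4227} + \frac{8}{2143}\right) = \left(23976 - 1577\right) - \left(\left(-4975\right) \left(- \frac{1}{4227}\right) + 8 \cdot \frac{1}{2143}\right) = \left(23976 - 1577\right) - \left(\frac{4975}{4227} + \frac{8}{2143}\right) = 22399 - \frac{10695241}{9058461} = \frac{202889772698}{9058461}$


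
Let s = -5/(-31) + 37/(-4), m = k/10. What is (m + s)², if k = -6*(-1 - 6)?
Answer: 9186961/384400 ≈ 23.899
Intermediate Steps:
k = 42 (k = -6*(-7) = 42)
m = 21/5 (m = 42/10 = 42*(⅒) = 21/5 ≈ 4.2000)
s = -1127/124 (s = -5*(-1/31) + 37*(-¼) = 5/31 - 37/4 = -1127/124 ≈ -9.0887)
(m + s)² = (21/5 - 1127/124)² = (-3031/620)² = 9186961/384400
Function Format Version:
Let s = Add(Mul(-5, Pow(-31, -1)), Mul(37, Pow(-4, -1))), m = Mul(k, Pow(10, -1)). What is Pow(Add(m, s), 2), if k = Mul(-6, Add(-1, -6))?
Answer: Rational(9186961, 384400) ≈ 23.899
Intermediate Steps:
k = 42 (k = Mul(-6, -7) = 42)
m = Rational(21, 5) (m = Mul(42, Pow(10, -1)) = Mul(42, Rational(1, 10)) = Rational(21, 5) ≈ 4.2000)
s = Rational(-1127, 124) (s = Add(Mul(-5, Rational(-1, 31)), Mul(37, Rational(-1, 4))) = Add(Rational(5, 31), Rational(-37, 4)) = Rational(-1127, 124) ≈ -9.0887)
Pow(Add(m, s), 2) = Pow(Add(Rational(21, 5), Rational(-1127, 124)), 2) = Pow(Rational(-3031, 620), 2) = Rational(9186961, 384400)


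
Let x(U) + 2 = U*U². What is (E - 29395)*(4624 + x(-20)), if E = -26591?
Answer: 189120708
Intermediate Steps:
x(U) = -2 + U³ (x(U) = -2 + U*U² = -2 + U³)
(E - 29395)*(4624 + x(-20)) = (-26591 - 29395)*(4624 + (-2 + (-20)³)) = -55986*(4624 + (-2 - 8000)) = -55986*(4624 - 8002) = -55986*(-3378) = 189120708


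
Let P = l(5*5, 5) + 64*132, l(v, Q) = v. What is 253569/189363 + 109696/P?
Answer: 7640284595/534824233 ≈ 14.286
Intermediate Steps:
P = 8473 (P = 5*5 + 64*132 = 25 + 8448 = 8473)
253569/189363 + 109696/P = 253569/189363 + 109696/8473 = 253569*(1/189363) + 109696*(1/8473) = 84523/63121 + 109696/8473 = 7640284595/534824233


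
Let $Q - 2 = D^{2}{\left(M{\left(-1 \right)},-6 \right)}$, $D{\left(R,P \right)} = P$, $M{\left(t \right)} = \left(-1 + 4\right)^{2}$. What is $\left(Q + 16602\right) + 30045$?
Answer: $46685$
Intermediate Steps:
$M{\left(t \right)} = 9$ ($M{\left(t \right)} = 3^{2} = 9$)
$Q = 38$ ($Q = 2 + \left(-6\right)^{2} = 2 + 36 = 38$)
$\left(Q + 16602\right) + 30045 = \left(38 + 16602\right) + 30045 = 16640 + 30045 = 46685$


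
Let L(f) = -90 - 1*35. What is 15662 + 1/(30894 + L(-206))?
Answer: 481904079/30769 ≈ 15662.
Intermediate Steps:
L(f) = -125 (L(f) = -90 - 35 = -125)
15662 + 1/(30894 + L(-206)) = 15662 + 1/(30894 - 125) = 15662 + 1/30769 = 481904079/30769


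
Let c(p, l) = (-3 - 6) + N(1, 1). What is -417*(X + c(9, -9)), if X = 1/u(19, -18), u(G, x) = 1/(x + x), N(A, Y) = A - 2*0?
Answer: 18348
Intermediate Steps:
N(A, Y) = A (N(A, Y) = A + 0 = A)
c(p, l) = -8 (c(p, l) = (-3 - 6) + 1 = -9 + 1 = -8)
u(G, x) = 1/(2*x)
X = -36 (X = 1/((½)/(-18)) = 1/((½)*(-1/18)) = 1/(-1/36) = -36)
-417*(X + c(9, -9)) = -417*(-36 - 8) = -417*(-44) = 18348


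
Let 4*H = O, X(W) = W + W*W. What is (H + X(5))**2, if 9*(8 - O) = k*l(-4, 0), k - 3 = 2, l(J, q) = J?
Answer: 85849/81 ≈ 1059.9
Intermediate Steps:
X(W) = W + W**2
k = 5 (k = 3 + 2 = 5)
O = 92/9 (O = 8 - 5*(-4)/9 = 8 - 1/9*(-20) = 8 + 20/9 = 92/9 ≈ 10.222)
H = 23/9 (H = (1/4)*(92/9) = 23/9 ≈ 2.5556)
(H + X(5))**2 = (23/9 + 5*(1 + 5))**2 = (23/9 + 5*6)**2 = (23/9 + 30)**2 = (293/9)**2 = 85849/81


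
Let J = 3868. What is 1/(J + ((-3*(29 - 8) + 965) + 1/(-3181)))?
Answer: 3181/15173369 ≈ 0.00020964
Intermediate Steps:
1/(J + ((-3*(29 - 8) + 965) + 1/(-3181))) = 1/(3868 + ((-3*(29 - 8) + 965) + 1/(-3181))) = 1/(3868 + ((-3*21 + 965) - 1/3181)) = 1/(3868 + ((-63 + 965) - 1/3181)) = 1/(3868 + (902 - 1/3181)) = 1/(3868 + 2869261/3181) = 1/(15173369/3181) = 3181/15173369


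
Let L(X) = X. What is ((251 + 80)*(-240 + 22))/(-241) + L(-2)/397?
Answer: 28646244/95677 ≈ 299.41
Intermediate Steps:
((251 + 80)*(-240 + 22))/(-241) + L(-2)/397 = ((251 + 80)*(-240 + 22))/(-241) - 2/397 = (331*(-218))*(-1/241) - 2*1/397 = -72158*(-1/241) - 2/397 = 72158/241 - 2/397 = 28646244/95677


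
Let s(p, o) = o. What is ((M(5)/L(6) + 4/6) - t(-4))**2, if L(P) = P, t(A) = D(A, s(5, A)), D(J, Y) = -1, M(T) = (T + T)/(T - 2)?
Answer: 400/81 ≈ 4.9383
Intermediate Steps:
M(T) = 2*T/(-2 + T) (M(T) = (2*T)/(-2 + T) = 2*T/(-2 + T))
t(A) = -1
((M(5)/L(6) + 4/6) - t(-4))**2 = (((2*5/(-2 + 5))/6 + 4/6) - 1*(-1))**2 = (((2*5/3)*(1/6) + 4*(1/6)) + 1)**2 = (((2*5*(1/3))*(1/6) + 2/3) + 1)**2 = (((10/3)*(1/6) + 2/3) + 1)**2 = ((5/9 + 2/3) + 1)**2 = (11/9 + 1)**2 = (20/9)**2 = 400/81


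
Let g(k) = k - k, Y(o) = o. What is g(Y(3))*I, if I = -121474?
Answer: 0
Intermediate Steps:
g(k) = 0
g(Y(3))*I = 0*(-121474) = 0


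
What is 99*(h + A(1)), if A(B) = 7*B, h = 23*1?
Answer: 2970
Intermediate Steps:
h = 23
99*(h + A(1)) = 99*(23 + 7*1) = 99*(23 + 7) = 99*30 = 2970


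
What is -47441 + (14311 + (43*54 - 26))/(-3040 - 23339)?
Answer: -1251462746/26379 ≈ -47442.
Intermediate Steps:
-47441 + (14311 + (43*54 - 26))/(-3040 - 23339) = -47441 + (14311 + (2322 - 26))/(-26379) = -47441 + (14311 + 2296)*(-1/26379) = -47441 + 16607*(-1/26379) = -47441 - 16607/26379 = -1251462746/26379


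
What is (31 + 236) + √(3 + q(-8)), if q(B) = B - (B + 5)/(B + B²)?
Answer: 267 + I*√3878/28 ≈ 267.0 + 2.2241*I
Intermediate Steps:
q(B) = B - (5 + B)/(B + B²)
(31 + 236) + √(3 + q(-8)) = (31 + 236) + √(3 + (-5 + (-8)² + (-8)³ - 1*(-8))/((-8)*(1 - 8))) = 267 + √(3 - ⅛*(-5 + 64 - 512 + 8)/(-7)) = 267 + √(3 - ⅛*(-⅐)*(-445)) = 267 + √(3 - 445/56) = 267 + √(-277/56) = 267 + I*√3878/28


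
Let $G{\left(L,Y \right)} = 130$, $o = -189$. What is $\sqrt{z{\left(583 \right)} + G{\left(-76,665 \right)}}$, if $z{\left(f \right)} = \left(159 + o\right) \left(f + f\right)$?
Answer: $5 i \sqrt{1394} \approx 186.68 i$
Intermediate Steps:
$z{\left(f \right)} = - 60 f$ ($z{\left(f \right)} = \left(159 - 189\right) \left(f + f\right) = - 30 \cdot 2 f = - 60 f$)
$\sqrt{z{\left(583 \right)} + G{\left(-76,665 \right)}} = \sqrt{\left(-60\right) 583 + 130} = \sqrt{-34980 + 130} = \sqrt{-34850} = 5 i \sqrt{1394}$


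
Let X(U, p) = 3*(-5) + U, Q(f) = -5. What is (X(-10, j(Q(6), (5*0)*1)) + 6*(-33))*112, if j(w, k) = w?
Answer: -24976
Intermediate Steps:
X(U, p) = -15 + U
(X(-10, j(Q(6), (5*0)*1)) + 6*(-33))*112 = ((-15 - 10) + 6*(-33))*112 = (-25 - 198)*112 = -223*112 = -24976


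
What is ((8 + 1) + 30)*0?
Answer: 0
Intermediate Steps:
((8 + 1) + 30)*0 = (9 + 30)*0 = 39*0 = 0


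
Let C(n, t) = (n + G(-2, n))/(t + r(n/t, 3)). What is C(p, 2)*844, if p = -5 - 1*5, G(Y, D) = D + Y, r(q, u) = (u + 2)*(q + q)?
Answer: 2321/6 ≈ 386.83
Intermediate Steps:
r(q, u) = 2*q*(2 + u) (r(q, u) = (2 + u)*(2*q) = 2*q*(2 + u))
p = -10 (p = -5 - 5 = -10)
C(n, t) = (-2 + 2*n)/(t + 10*n/t) (C(n, t) = (n + (n - 2))/(t + 2*(n/t)*(2 + 3)) = (n + (-2 + n))/(t + 2*(n/t)*5) = (-2 + 2*n)/(t + 10*n/t))
C(p, 2)*844 = (2*2*(-1 - 10)/(2**2 + 10*(-10)))*844 = (2*2*(-11)/(4 - 100))*844 = (2*2*(-11)/(-96))*844 = (2*2*(-1/96)*(-11))*844 = (11/24)*844 = 2321/6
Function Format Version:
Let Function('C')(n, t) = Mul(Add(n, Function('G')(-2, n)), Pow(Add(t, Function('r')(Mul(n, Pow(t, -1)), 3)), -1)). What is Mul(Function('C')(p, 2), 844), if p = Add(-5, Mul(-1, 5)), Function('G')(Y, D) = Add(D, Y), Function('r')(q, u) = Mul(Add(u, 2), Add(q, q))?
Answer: Rational(2321, 6) ≈ 386.83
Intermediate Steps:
Function('r')(q, u) = Mul(2, q, Add(2, u)) (Function('r')(q, u) = Mul(Add(2, u), Mul(2, q)) = Mul(2, q, Add(2, u)))
p = -10 (p = Add(-5, -5) = -10)
Function('C')(n, t) = Mul(Pow(Add(t, Mul(10, n, Pow(t, -1))), -1), Add(-2, Mul(2, n))) (Function('C')(n, t) = Mul(Add(n, Add(n, -2)), Pow(Add(t, Mul(2, Mul(n, Pow(t, -1)), Add(2, 3))), -1)) = Mul(Add(n, Add(-2, n)), Pow(Add(t, Mul(2, Mul(n, Pow(t, -1)), 5)), -1)) = Mul(Add(-2, Mul(2, n)), Pow(Add(t, Mul(10, n, Pow(t, -1))), -1)) = Mul(Pow(Add(t, Mul(10, n, Pow(t, -1))), -1), Add(-2, Mul(2, n))))
Mul(Function('C')(p, 2), 844) = Mul(Mul(2, 2, Pow(Add(Pow(2, 2), Mul(10, -10)), -1), Add(-1, -10)), 844) = Mul(Mul(2, 2, Pow(Add(4, -100), -1), -11), 844) = Mul(Mul(2, 2, Pow(-96, -1), -11), 844) = Mul(Mul(2, 2, Rational(-1, 96), -11), 844) = Mul(Rational(11, 24), 844) = Rational(2321, 6)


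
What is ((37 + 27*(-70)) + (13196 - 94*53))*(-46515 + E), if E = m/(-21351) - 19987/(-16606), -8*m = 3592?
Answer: -4561024497682013/15415422 ≈ -2.9587e+8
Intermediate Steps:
m = -449 (m = -⅛*3592 = -449)
E = 18878197/15415422 (E = -449/(-21351) - 19987/(-16606) = -449*(-1/21351) - 19987*(-1/16606) = 449/21351 + 869/722 = 18878197/15415422 ≈ 1.2246)
((37 + 27*(-70)) + (13196 - 94*53))*(-46515 + E) = ((37 + 27*(-70)) + (13196 - 94*53))*(-46515 + 18878197/15415422) = ((37 - 1890) + (13196 - 4982))*(-717029476133/15415422) = (-1853 + 8214)*(-717029476133/15415422) = 6361*(-717029476133/15415422) = -4561024497682013/15415422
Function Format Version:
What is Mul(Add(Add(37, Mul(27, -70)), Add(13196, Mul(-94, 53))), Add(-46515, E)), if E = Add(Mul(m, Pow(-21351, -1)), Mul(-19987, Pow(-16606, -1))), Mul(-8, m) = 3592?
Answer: Rational(-4561024497682013, 15415422) ≈ -2.9587e+8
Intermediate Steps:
m = -449 (m = Mul(Rational(-1, 8), 3592) = -449)
E = Rational(18878197, 15415422) (E = Add(Mul(-449, Pow(-21351, -1)), Mul(-19987, Pow(-16606, -1))) = Add(Mul(-449, Rational(-1, 21351)), Mul(-19987, Rational(-1, 16606))) = Add(Rational(449, 21351), Rational(869, 722)) = Rational(18878197, 15415422) ≈ 1.2246)
Mul(Add(Add(37, Mul(27, -70)), Add(13196, Mul(-94, 53))), Add(-46515, E)) = Mul(Add(Add(37, Mul(27, -70)), Add(13196, Mul(-94, 53))), Add(-46515, Rational(18878197, 15415422))) = Mul(Add(Add(37, -1890), Add(13196, -4982)), Rational(-717029476133, 15415422)) = Mul(Add(-1853, 8214), Rational(-717029476133, 15415422)) = Mul(6361, Rational(-717029476133, 15415422)) = Rational(-4561024497682013, 15415422)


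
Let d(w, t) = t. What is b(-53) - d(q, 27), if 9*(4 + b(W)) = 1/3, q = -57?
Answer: -836/27 ≈ -30.963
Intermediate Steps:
b(W) = -107/27 (b(W) = -4 + (⅑)/3 = -4 + (⅑)*(⅓) = -4 + 1/27 = -107/27)
b(-53) - d(q, 27) = -107/27 - 1*27 = -107/27 - 27 = -836/27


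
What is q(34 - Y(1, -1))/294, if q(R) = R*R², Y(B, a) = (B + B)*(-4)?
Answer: 252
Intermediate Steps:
Y(B, a) = -8*B (Y(B, a) = (2*B)*(-4) = -8*B)
q(R) = R³
q(34 - Y(1, -1))/294 = (34 - (-8))³/294 = (34 - 1*(-8))³*(1/294) = (34 + 8)³*(1/294) = 42³*(1/294) = 74088*(1/294) = 252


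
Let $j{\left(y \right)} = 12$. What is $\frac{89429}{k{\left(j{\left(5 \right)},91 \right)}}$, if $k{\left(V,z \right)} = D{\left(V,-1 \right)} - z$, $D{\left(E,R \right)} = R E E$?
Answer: $- \frac{89429}{235} \approx -380.55$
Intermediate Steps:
$D{\left(E,R \right)} = R E^{2}$ ($D{\left(E,R \right)} = E R E = R E^{2}$)
$k{\left(V,z \right)} = - z - V^{2}$ ($k{\left(V,z \right)} = - V^{2} - z = - z - V^{2}$)
$\frac{89429}{k{\left(j{\left(5 \right)},91 \right)}} = \frac{89429}{\left(-1\right) 91 - 12^{2}} = \frac{89429}{-91 - 144} = \frac{89429}{-235} = 89429 \left(- \frac{1}{235}\right) = - \frac{89429}{235}$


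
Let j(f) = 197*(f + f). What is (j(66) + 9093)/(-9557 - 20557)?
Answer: -11699/10038 ≈ -1.1655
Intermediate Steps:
j(f) = 394*f (j(f) = 197*(2*f) = 394*f)
(j(66) + 9093)/(-9557 - 20557) = (394*66 + 9093)/(-9557 - 20557) = (26004 + 9093)/(-30114) = 35097*(-1/30114) = -11699/10038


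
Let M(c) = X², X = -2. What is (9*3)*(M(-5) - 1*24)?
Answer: -540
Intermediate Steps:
M(c) = 4 (M(c) = (-2)² = 4)
(9*3)*(M(-5) - 1*24) = (9*3)*(4 - 1*24) = 27*(4 - 24) = 27*(-20) = -540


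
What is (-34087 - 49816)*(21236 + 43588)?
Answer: -5438928072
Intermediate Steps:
(-34087 - 49816)*(21236 + 43588) = -83903*64824 = -5438928072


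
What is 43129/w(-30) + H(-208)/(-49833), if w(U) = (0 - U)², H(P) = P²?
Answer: 234478873/4983300 ≈ 47.053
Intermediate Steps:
w(U) = U² (w(U) = (-U)² = U²)
43129/w(-30) + H(-208)/(-49833) = 43129/((-30)²) + (-208)²/(-49833) = 43129/900 + 43264*(-1/49833) = 43129*(1/900) - 43264/49833 = 43129/900 - 43264/49833 = 234478873/4983300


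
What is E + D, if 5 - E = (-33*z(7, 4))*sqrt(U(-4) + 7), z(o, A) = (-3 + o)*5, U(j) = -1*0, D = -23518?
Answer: -23513 + 660*sqrt(7) ≈ -21767.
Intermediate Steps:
U(j) = 0
z(o, A) = -15 + 5*o
E = 5 + 660*sqrt(7) (E = 5 - (-33*(-15 + 5*7))*sqrt(0 + 7) = 5 - (-33*(-15 + 35))*sqrt(7) = 5 - (-33*20)*sqrt(7) = 5 - (-660)*sqrt(7) = 5 + 660*sqrt(7) ≈ 1751.2)
E + D = (5 + 660*sqrt(7)) - 23518 = -23513 + 660*sqrt(7)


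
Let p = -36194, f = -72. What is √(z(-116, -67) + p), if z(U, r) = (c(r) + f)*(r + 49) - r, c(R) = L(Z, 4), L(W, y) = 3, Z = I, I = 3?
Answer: I*√34885 ≈ 186.78*I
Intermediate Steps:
Z = 3
c(R) = 3
z(U, r) = -3381 - 70*r (z(U, r) = (3 - 72)*(r + 49) - r = -69*(49 + r) - r = (-3381 - 69*r) - r = -3381 - 70*r)
√(z(-116, -67) + p) = √((-3381 - 70*(-67)) - 36194) = √((-3381 + 4690) - 36194) = √(1309 - 36194) = √(-34885) = I*√34885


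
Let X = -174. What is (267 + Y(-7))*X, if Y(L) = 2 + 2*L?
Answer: -44370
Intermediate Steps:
(267 + Y(-7))*X = (267 + (2 + 2*(-7)))*(-174) = (267 + (2 - 14))*(-174) = (267 - 12)*(-174) = 255*(-174) = -44370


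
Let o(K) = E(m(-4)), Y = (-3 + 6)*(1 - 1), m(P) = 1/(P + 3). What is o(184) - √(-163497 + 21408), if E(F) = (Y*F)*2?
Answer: -I*√142089 ≈ -376.95*I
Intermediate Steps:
m(P) = 1/(3 + P)
Y = 0 (Y = 3*0 = 0)
E(F) = 0 (E(F) = (0*F)*2 = 0*2 = 0)
o(K) = 0
o(184) - √(-163497 + 21408) = 0 - √(-163497 + 21408) = 0 - √(-142089) = 0 - I*√142089 = -I*√142089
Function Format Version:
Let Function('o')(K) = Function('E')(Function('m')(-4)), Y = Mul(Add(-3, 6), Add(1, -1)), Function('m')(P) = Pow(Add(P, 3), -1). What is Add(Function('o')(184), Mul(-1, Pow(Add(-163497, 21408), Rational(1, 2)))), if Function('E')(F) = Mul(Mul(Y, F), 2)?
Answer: Mul(-1, I, Pow(142089, Rational(1, 2))) ≈ Mul(-376.95, I)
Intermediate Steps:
Function('m')(P) = Pow(Add(3, P), -1)
Y = 0 (Y = Mul(3, 0) = 0)
Function('E')(F) = 0 (Function('E')(F) = Mul(Mul(0, F), 2) = Mul(0, 2) = 0)
Function('o')(K) = 0
Add(Function('o')(184), Mul(-1, Pow(Add(-163497, 21408), Rational(1, 2)))) = Add(0, Mul(-1, Pow(Add(-163497, 21408), Rational(1, 2)))) = Add(0, Mul(-1, Pow(-142089, Rational(1, 2)))) = Add(0, Mul(-1, Mul(I, Pow(142089, Rational(1, 2))))) = Add(0, Mul(-1, I, Pow(142089, Rational(1, 2)))) = Mul(-1, I, Pow(142089, Rational(1, 2)))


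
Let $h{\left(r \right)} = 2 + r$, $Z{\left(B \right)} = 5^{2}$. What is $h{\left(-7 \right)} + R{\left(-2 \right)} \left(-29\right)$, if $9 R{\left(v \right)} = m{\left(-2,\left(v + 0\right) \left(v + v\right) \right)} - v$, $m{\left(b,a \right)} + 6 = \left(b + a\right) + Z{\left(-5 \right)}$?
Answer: $-92$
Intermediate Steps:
$Z{\left(B \right)} = 25$
$m{\left(b,a \right)} = 19 + a + b$ ($m{\left(b,a \right)} = -6 + \left(\left(b + a\right) + 25\right) = -6 + \left(\left(a + b\right) + 25\right) = -6 + \left(25 + a + b\right) = 19 + a + b$)
$R{\left(v \right)} = \frac{17}{9} - \frac{v}{9} + \frac{2 v^{2}}{9}$ ($R{\left(v \right)} = \frac{\left(19 + \left(v + 0\right) \left(v + v\right) - 2\right) - v}{9} = \frac{\left(19 + v 2 v - 2\right) - v}{9} = \frac{\left(19 + 2 v^{2} - 2\right) - v}{9} = \frac{\left(17 + 2 v^{2}\right) - v}{9} = \frac{17 - v + 2 v^{2}}{9} = \frac{17}{9} - \frac{v}{9} + \frac{2 v^{2}}{9}$)
$h{\left(-7 \right)} + R{\left(-2 \right)} \left(-29\right) = \left(2 - 7\right) + \left(\frac{17}{9} - - \frac{2}{9} + \frac{2 \left(-2\right)^{2}}{9}\right) \left(-29\right) = -5 + \left(\frac{17}{9} + \frac{2}{9} + \frac{2}{9} \cdot 4\right) \left(-29\right) = -5 + \left(\frac{17}{9} + \frac{2}{9} + \frac{8}{9}\right) \left(-29\right) = -5 + 3 \left(-29\right) = -5 - 87 = -92$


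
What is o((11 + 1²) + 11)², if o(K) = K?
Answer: 529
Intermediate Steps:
o((11 + 1²) + 11)² = ((11 + 1²) + 11)² = ((11 + 1) + 11)² = (12 + 11)² = 23² = 529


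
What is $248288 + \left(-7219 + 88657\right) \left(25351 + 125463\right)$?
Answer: $12282238820$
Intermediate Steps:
$248288 + \left(-7219 + 88657\right) \left(25351 + 125463\right) = 248288 + 81438 \cdot 150814 = 248288 + 12281990532 = 12282238820$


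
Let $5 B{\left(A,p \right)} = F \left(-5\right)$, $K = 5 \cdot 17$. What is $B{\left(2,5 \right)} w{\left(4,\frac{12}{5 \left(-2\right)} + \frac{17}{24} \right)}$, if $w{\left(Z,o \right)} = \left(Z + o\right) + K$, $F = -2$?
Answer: $\frac{10621}{60} \approx 177.02$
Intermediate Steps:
$K = 85$
$B{\left(A,p \right)} = 2$ ($B{\left(A,p \right)} = \frac{\left(-2\right) \left(-5\right)}{5} = \frac{1}{5} \cdot 10 = 2$)
$w{\left(Z,o \right)} = 85 + Z + o$ ($w{\left(Z,o \right)} = \left(Z + o\right) + 85 = 85 + Z + o$)
$B{\left(2,5 \right)} w{\left(4,\frac{12}{5 \left(-2\right)} + \frac{17}{24} \right)} = 2 \left(85 + 4 + \left(\frac{12}{5 \left(-2\right)} + \frac{17}{24}\right)\right) = 2 \left(85 + 4 + \left(\frac{12}{-10} + 17 \cdot \frac{1}{24}\right)\right) = 2 \left(85 + 4 + \left(12 \left(- \frac{1}{10}\right) + \frac{17}{24}\right)\right) = 2 \left(85 + 4 + \left(- \frac{6}{5} + \frac{17}{24}\right)\right) = 2 \left(85 + 4 - \frac{59}{120}\right) = 2 \cdot \frac{10621}{120} = \frac{10621}{60}$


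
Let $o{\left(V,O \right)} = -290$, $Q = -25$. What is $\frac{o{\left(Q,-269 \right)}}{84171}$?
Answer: $- \frac{290}{84171} \approx -0.0034454$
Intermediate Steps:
$\frac{o{\left(Q,-269 \right)}}{84171} = - \frac{290}{84171}$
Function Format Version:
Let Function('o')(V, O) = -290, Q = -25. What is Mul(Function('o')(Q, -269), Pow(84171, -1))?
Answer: Rational(-290, 84171) ≈ -0.0034454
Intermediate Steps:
Mul(Function('o')(Q, -269), Pow(84171, -1)) = Mul(-290, Pow(84171, -1)) = Mul(-290, Rational(1, 84171)) = Rational(-290, 84171)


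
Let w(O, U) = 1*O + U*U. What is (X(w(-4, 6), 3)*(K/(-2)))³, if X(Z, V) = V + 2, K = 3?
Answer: -3375/8 ≈ -421.88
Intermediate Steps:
w(O, U) = O + U²
X(Z, V) = 2 + V
(X(w(-4, 6), 3)*(K/(-2)))³ = ((2 + 3)*(3/(-2)))³ = (5*(3*(-½)))³ = (5*(-3/2))³ = (-15/2)³ = -3375/8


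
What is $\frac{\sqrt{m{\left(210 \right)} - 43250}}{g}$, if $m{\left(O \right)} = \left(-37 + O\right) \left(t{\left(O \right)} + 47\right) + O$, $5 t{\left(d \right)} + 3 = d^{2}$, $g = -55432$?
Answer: $- \frac{\sqrt{9317795}}{138580} \approx -0.022027$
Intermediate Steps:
$t{\left(d \right)} = - \frac{3}{5} + \frac{d^{2}}{5}$
$m{\left(O \right)} = O + \left(-37 + O\right) \left(\frac{232}{5} + \frac{O^{2}}{5}\right)$ ($m{\left(O \right)} = \left(-37 + O\right) \left(\left(- \frac{3}{5} + \frac{O^{2}}{5}\right) + 47\right) + O = \left(-37 + O\right) \left(\frac{232}{5} + \frac{O^{2}}{5}\right) + O = O + \left(-37 + O\right) \left(\frac{232}{5} + \frac{O^{2}}{5}\right)$)
$\frac{\sqrt{m{\left(210 \right)} - 43250}}{g} = \frac{\sqrt{\left(- \frac{8584}{5} - \frac{37 \cdot 210^{2}}{5} + \frac{210^{3}}{5} + \frac{237}{5} \cdot 210\right) - 43250}}{-55432} = \sqrt{\left(- \frac{8584}{5} - 326340 + \frac{1}{5} \cdot 9261000 + 9954\right) - 43250} \left(- \frac{1}{55432}\right) = \sqrt{\left(- \frac{8584}{5} - 326340 + 1852200 + 9954\right) - 43250} \left(- \frac{1}{55432}\right) = \sqrt{\frac{7670486}{5} - 43250} \left(- \frac{1}{55432}\right) = \sqrt{\frac{7454236}{5}} \left(- \frac{1}{55432}\right) = \frac{2 \sqrt{9317795}}{5} \left(- \frac{1}{55432}\right) = - \frac{\sqrt{9317795}}{138580}$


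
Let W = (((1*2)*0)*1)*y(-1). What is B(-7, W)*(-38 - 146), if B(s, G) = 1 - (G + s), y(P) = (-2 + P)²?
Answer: -1472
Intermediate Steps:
W = 0 (W = (((1*2)*0)*1)*(-2 - 1)² = ((2*0)*1)*(-3)² = (0*1)*9 = 0*9 = 0)
B(s, G) = 1 - G - s (B(s, G) = 1 + (-G - s) = 1 - G - s)
B(-7, W)*(-38 - 146) = (1 - 1*0 - 1*(-7))*(-38 - 146) = (1 + 0 + 7)*(-184) = 8*(-184) = -1472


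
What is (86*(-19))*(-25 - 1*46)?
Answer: 116014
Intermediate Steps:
(86*(-19))*(-25 - 1*46) = -1634*(-25 - 46) = -1634*(-71) = 116014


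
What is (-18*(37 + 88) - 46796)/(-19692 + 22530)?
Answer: -24523/1419 ≈ -17.282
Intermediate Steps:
(-18*(37 + 88) - 46796)/(-19692 + 22530) = (-18*125 - 46796)/2838 = (-2250 - 46796)*(1/2838) = -49046*1/2838 = -24523/1419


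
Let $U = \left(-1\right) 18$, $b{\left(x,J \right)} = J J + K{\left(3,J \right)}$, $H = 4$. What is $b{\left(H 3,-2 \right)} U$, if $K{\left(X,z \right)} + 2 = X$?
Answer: $-90$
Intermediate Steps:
$K{\left(X,z \right)} = -2 + X$
$b{\left(x,J \right)} = 1 + J^{2}$ ($b{\left(x,J \right)} = J J + \left(-2 + 3\right) = J^{2} + 1 = 1 + J^{2}$)
$U = -18$
$b{\left(H 3,-2 \right)} U = \left(1 + \left(-2\right)^{2}\right) \left(-18\right) = \left(1 + 4\right) \left(-18\right) = 5 \left(-18\right) = -90$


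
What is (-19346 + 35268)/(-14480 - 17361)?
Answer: -15922/31841 ≈ -0.50005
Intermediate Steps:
(-19346 + 35268)/(-14480 - 17361) = 15922/(-31841) = 15922*(-1/31841) = -15922/31841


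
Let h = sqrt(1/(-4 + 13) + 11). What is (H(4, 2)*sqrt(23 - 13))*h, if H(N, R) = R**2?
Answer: 40*sqrt(10)/3 ≈ 42.164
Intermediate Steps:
h = 10/3 (h = sqrt(1/9 + 11) = sqrt(100/9) = 10/3 ≈ 3.3333)
(H(4, 2)*sqrt(23 - 13))*h = (2**2*sqrt(23 - 13))*(10/3) = (4*sqrt(10))*(10/3) = 40*sqrt(10)/3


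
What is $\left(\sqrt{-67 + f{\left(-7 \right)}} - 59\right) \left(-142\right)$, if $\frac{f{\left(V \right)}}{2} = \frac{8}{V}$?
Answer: $8378 - \frac{142 i \sqrt{3395}}{7} \approx 8378.0 - 1182.0 i$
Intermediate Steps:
$f{\left(V \right)} = \frac{16}{V}$ ($f{\left(V \right)} = 2 \frac{8}{V} = \frac{16}{V}$)
$\left(\sqrt{-67 + f{\left(-7 \right)}} - 59\right) \left(-142\right) = \left(\sqrt{-67 + \frac{16}{-7}} - 59\right) \left(-142\right) = \left(\sqrt{-67 + 16 \left(- \frac{1}{7}\right)} - 59\right) \left(-142\right) = \left(\sqrt{-67 - \frac{16}{7}} - 59\right) \left(-142\right) = \left(\sqrt{- \frac{485}{7}} - 59\right) \left(-142\right) = \left(\frac{i \sqrt{3395}}{7} - 59\right) \left(-142\right) = \left(-59 + \frac{i \sqrt{3395}}{7}\right) \left(-142\right) = 8378 - \frac{142 i \sqrt{3395}}{7}$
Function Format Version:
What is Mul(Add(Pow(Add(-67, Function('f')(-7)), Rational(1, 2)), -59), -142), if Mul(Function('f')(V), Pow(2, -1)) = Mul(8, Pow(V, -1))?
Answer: Add(8378, Mul(Rational(-142, 7), I, Pow(3395, Rational(1, 2)))) ≈ Add(8378.0, Mul(-1182.0, I))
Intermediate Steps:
Function('f')(V) = Mul(16, Pow(V, -1)) (Function('f')(V) = Mul(2, Mul(8, Pow(V, -1))) = Mul(16, Pow(V, -1)))
Mul(Add(Pow(Add(-67, Function('f')(-7)), Rational(1, 2)), -59), -142) = Mul(Add(Pow(Add(-67, Mul(16, Pow(-7, -1))), Rational(1, 2)), -59), -142) = Mul(Add(Pow(Add(-67, Mul(16, Rational(-1, 7))), Rational(1, 2)), -59), -142) = Mul(Add(Pow(Add(-67, Rational(-16, 7)), Rational(1, 2)), -59), -142) = Mul(Add(Pow(Rational(-485, 7), Rational(1, 2)), -59), -142) = Mul(Add(Mul(Rational(1, 7), I, Pow(3395, Rational(1, 2))), -59), -142) = Mul(Add(-59, Mul(Rational(1, 7), I, Pow(3395, Rational(1, 2)))), -142) = Add(8378, Mul(Rational(-142, 7), I, Pow(3395, Rational(1, 2))))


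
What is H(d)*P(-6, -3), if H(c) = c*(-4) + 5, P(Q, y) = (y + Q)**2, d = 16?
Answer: -4779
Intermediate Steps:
P(Q, y) = (Q + y)**2
H(c) = 5 - 4*c (H(c) = -4*c + 5 = 5 - 4*c)
H(d)*P(-6, -3) = (5 - 4*16)*(-6 - 3)**2 = (5 - 64)*(-9)**2 = -59*81 = -4779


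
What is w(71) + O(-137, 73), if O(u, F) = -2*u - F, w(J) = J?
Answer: 272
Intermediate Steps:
O(u, F) = -F - 2*u
w(71) + O(-137, 73) = 71 + (-1*73 - 2*(-137)) = 71 + (-73 + 274) = 71 + 201 = 272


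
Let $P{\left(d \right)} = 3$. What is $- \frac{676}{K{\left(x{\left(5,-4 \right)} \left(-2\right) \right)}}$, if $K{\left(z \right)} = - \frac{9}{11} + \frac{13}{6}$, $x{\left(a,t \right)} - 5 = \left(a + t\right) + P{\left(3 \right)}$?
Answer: $- \frac{44616}{89} \approx -501.3$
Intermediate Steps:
$x{\left(a,t \right)} = 8 + a + t$ ($x{\left(a,t \right)} = 5 + \left(\left(a + t\right) + 3\right) = 5 + \left(3 + a + t\right) = 8 + a + t$)
$K{\left(z \right)} = \frac{89}{66}$ ($K{\left(z \right)} = \left(-9\right) \frac{1}{11} + 13 \cdot \frac{1}{6} = - \frac{9}{11} + \frac{13}{6} = \frac{89}{66}$)
$- \frac{676}{K{\left(x{\left(5,-4 \right)} \left(-2\right) \right)}} = - \frac{676}{\frac{89}{66}} = \left(-676\right) \frac{66}{89} = - \frac{44616}{89}$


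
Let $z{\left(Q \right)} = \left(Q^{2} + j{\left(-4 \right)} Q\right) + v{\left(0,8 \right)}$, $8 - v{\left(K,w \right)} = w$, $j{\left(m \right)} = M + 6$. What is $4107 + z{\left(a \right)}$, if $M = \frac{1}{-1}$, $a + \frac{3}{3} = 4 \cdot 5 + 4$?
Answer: $4751$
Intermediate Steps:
$a = 23$ ($a = -1 + \left(4 \cdot 5 + 4\right) = -1 + \left(20 + 4\right) = -1 + 24 = 23$)
$M = -1$
$j{\left(m \right)} = 5$ ($j{\left(m \right)} = -1 + 6 = 5$)
$v{\left(K,w \right)} = 8 - w$
$z{\left(Q \right)} = Q^{2} + 5 Q$ ($z{\left(Q \right)} = \left(Q^{2} + 5 Q\right) + \left(8 - 8\right) = \left(Q^{2} + 5 Q\right) + 0 = Q^{2} + 5 Q$)
$4107 + z{\left(a \right)} = 4107 + 23 \left(5 + 23\right) = 4107 + 23 \cdot 28 = 4107 + 644 = 4751$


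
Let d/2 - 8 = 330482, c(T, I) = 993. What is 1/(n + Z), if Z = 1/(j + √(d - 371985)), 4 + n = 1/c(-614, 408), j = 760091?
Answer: -325448231462814657/1301464755252492947 + 986049*√288995/9110253286767450629 ≈ -0.25006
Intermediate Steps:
d = 660980 (d = 16 + 2*330482 = 16 + 660964 = 660980)
n = -3971/993 (n = -4 + 1/993 = -3971/993 ≈ -3.9990)
Z = 1/(760091 + √288995) (Z = 1/(760091 + √(660980 - 371985)) = 1/(760091 + √288995) ≈ 1.3147e-6)
1/(n + Z) = 1/(-3971/993 + (760091/577738039286 - √288995/577738039286)) = 1/(-2294196999234343/573693873010998 - √288995/577738039286)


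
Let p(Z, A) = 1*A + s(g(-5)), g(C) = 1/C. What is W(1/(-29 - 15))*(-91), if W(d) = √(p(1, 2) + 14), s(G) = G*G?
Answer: -91*√401/5 ≈ -364.45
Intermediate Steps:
s(G) = G²
p(Z, A) = 1/25 + A (p(Z, A) = 1*A + (1/(-5))² = A + (-⅕)² = A + 1/25 = 1/25 + A)
W(d) = √401/5 (W(d) = √((1/25 + 2) + 14) = √(51/25 + 14) = √(401/25) = √401/5)
W(1/(-29 - 15))*(-91) = (√401/5)*(-91) = -91*√401/5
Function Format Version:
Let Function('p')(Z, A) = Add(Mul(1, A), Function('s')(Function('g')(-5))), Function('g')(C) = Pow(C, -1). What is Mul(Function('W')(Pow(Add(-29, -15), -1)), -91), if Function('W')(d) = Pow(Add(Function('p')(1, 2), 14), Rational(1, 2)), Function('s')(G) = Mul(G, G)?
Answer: Mul(Rational(-91, 5), Pow(401, Rational(1, 2))) ≈ -364.45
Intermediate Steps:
Function('s')(G) = Pow(G, 2)
Function('p')(Z, A) = Add(Rational(1, 25), A) (Function('p')(Z, A) = Add(Mul(1, A), Pow(Pow(-5, -1), 2)) = Add(A, Pow(Rational(-1, 5), 2)) = Add(A, Rational(1, 25)) = Add(Rational(1, 25), A))
Function('W')(d) = Mul(Rational(1, 5), Pow(401, Rational(1, 2))) (Function('W')(d) = Pow(Add(Add(Rational(1, 25), 2), 14), Rational(1, 2)) = Pow(Add(Rational(51, 25), 14), Rational(1, 2)) = Pow(Rational(401, 25), Rational(1, 2)) = Mul(Rational(1, 5), Pow(401, Rational(1, 2))))
Mul(Function('W')(Pow(Add(-29, -15), -1)), -91) = Mul(Mul(Rational(1, 5), Pow(401, Rational(1, 2))), -91) = Mul(Rational(-91, 5), Pow(401, Rational(1, 2)))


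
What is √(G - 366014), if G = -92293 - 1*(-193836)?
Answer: I*√264471 ≈ 514.27*I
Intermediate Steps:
G = 101543 (G = -92293 + 193836 = 101543)
√(G - 366014) = √(101543 - 366014) = √(-264471) = I*√264471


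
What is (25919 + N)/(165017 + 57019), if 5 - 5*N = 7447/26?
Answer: 3362153/28864680 ≈ 0.11648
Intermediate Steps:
N = -7317/130 (N = 1 - 7447/(5*26) = 1 - ⅕*7447/26 = 1 - 7447/130 = -7317/130 ≈ -56.285)
(25919 + N)/(165017 + 57019) = (25919 - 7317/130)/(165017 + 57019) = (3362153/130)/222036 = (3362153/130)*(1/222036) = 3362153/28864680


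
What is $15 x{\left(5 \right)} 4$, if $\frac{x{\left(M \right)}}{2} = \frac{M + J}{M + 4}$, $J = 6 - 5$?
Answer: $80$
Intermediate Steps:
$J = 1$ ($J = 6 - 5 = 1$)
$x{\left(M \right)} = \frac{2 \left(1 + M\right)}{4 + M}$ ($x{\left(M \right)} = 2 \frac{M + 1}{M + 4} = 2 \frac{1 + M}{4 + M} = \frac{2 \left(1 + M\right)}{4 + M}$)
$15 x{\left(5 \right)} 4 = 15 \frac{2 \left(1 + 5\right)}{4 + 5} \cdot 4 = 15 \cdot 2 \cdot \frac{1}{9} \cdot 6 \cdot 4 = 15 \cdot \frac{4}{3} \cdot 4 = 20 \cdot 4 = 80$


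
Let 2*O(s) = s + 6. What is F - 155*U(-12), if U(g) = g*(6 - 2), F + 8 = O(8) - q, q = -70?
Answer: 7509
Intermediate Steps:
O(s) = 3 + s/2 (O(s) = (s + 6)/2 = (6 + s)/2 = 3 + s/2)
F = 69 (F = -8 + ((3 + (½)*8) - 1*(-70)) = -8 + ((3 + 4) + 70) = -8 + (7 + 70) = -8 + 77 = 69)
U(g) = 4*g (U(g) = g*4 = 4*g)
F - 155*U(-12) = 69 - 620*(-12) = 69 - 155*(-48) = 69 + 7440 = 7509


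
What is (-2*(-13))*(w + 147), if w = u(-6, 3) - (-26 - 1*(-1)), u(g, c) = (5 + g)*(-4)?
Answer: 4576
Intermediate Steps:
u(g, c) = -20 - 4*g
w = 29 (w = (-20 - 4*(-6)) - (-26 - 1*(-1)) = (-20 + 24) - (-26 + 1) = 4 - 1*(-25) = 4 + 25 = 29)
(-2*(-13))*(w + 147) = (-2*(-13))*(29 + 147) = 26*176 = 4576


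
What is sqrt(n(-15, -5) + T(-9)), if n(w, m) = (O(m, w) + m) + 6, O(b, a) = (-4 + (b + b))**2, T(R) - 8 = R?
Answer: 14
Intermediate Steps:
T(R) = 8 + R
O(b, a) = (-4 + 2*b)**2
n(w, m) = 6 + m + 4*(-2 + m)**2 (n(w, m) = (4*(-2 + m)**2 + m) + 6 = (m + 4*(-2 + m)**2) + 6 = 6 + m + 4*(-2 + m)**2)
sqrt(n(-15, -5) + T(-9)) = sqrt((6 - 5 + 4*(-2 - 5)**2) + (8 - 9)) = sqrt((6 - 5 + 4*(-7)**2) - 1) = sqrt((6 - 5 + 4*49) - 1) = sqrt((6 - 5 + 196) - 1) = sqrt(197 - 1) = sqrt(196) = 14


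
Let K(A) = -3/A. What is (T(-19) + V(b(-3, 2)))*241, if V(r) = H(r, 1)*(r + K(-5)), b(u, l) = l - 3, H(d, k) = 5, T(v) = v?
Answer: -5061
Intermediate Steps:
b(u, l) = -3 + l
V(r) = 3 + 5*r (V(r) = 5*(r - 3/(-5)) = 5*(r - 3*(-⅕)) = 5*(r + ⅗) = 5*(⅗ + r) = 3 + 5*r)
(T(-19) + V(b(-3, 2)))*241 = (-19 + (3 + 5*(-3 + 2)))*241 = (-19 + (3 + 5*(-1)))*241 = (-19 + (3 - 5))*241 = (-19 - 2)*241 = -21*241 = -5061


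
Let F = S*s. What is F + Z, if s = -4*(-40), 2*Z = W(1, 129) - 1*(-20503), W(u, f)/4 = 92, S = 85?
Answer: 48071/2 ≈ 24036.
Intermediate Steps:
W(u, f) = 368 (W(u, f) = 4*92 = 368)
Z = 20871/2 (Z = (368 - 1*(-20503))/2 = (368 + 20503)/2 = (½)*20871 = 20871/2 ≈ 10436.)
s = 160
F = 13600 (F = 85*160 = 13600)
F + Z = 13600 + 20871/2 = 48071/2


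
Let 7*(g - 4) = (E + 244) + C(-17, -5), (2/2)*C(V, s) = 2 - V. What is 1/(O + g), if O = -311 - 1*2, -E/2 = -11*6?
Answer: -7/1768 ≈ -0.0039593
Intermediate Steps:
C(V, s) = 2 - V
E = 132 (E = -(-22)*6 = -2*(-66) = 132)
g = 423/7 (g = 4 + ((132 + 244) + (2 - 1*(-17)))/7 = 4 + (376 + (2 + 17))/7 = 4 + (376 + 19)/7 = 4 + (⅐)*395 = 4 + 395/7 = 423/7 ≈ 60.429)
O = -313 (O = -311 - 2 = -313)
1/(O + g) = 1/(-313 + 423/7) = 1/(-1768/7) = -7/1768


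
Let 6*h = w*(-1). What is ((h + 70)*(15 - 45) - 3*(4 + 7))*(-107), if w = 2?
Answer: 227161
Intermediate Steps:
h = -1/3 (h = (2*(-1))/6 = (1/6)*(-2) = -1/3 ≈ -0.33333)
((h + 70)*(15 - 45) - 3*(4 + 7))*(-107) = ((-1/3 + 70)*(15 - 45) - 3*(4 + 7))*(-107) = ((209/3)*(-30) - 3*11)*(-107) = (-2090 - 33)*(-107) = -2123*(-107) = 227161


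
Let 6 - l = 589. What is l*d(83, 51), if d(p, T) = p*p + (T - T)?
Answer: -4016287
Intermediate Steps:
d(p, T) = p² (d(p, T) = p² + 0 = p²)
l = -583 (l = 6 - 1*589 = 6 - 589 = -583)
l*d(83, 51) = -583*83² = -583*6889 = -4016287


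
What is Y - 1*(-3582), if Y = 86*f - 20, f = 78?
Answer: 10270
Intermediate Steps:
Y = 6688 (Y = 86*78 - 20 = 6708 - 20 = 6688)
Y - 1*(-3582) = 6688 - 1*(-3582) = 6688 + 3582 = 10270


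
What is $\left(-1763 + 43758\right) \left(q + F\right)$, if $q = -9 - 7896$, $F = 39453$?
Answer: $1324858260$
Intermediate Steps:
$q = -7905$ ($q = -9 - 7896 = -7905$)
$\left(-1763 + 43758\right) \left(q + F\right) = \left(-1763 + 43758\right) \left(-7905 + 39453\right) = 41995 \cdot 31548 = 1324858260$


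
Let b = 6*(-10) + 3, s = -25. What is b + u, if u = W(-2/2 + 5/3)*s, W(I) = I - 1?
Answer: -146/3 ≈ -48.667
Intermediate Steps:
W(I) = -1 + I
u = 25/3 (u = (-1 + (-2/2 + 5/3))*(-25) = (-1 + (-2*½ + 5*(⅓)))*(-25) = (-1 + (-1 + 5/3))*(-25) = (-1 + ⅔)*(-25) = -⅓*(-25) = 25/3 ≈ 8.3333)
b = -57 (b = -60 + 3 = -57)
b + u = -57 + 25/3 = -146/3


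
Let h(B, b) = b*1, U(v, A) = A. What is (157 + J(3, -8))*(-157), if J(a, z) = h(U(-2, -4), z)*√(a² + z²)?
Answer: -24649 + 1256*√73 ≈ -13918.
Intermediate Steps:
h(B, b) = b
J(a, z) = z*√(a² + z²)
(157 + J(3, -8))*(-157) = (157 - 8*√(3² + (-8)²))*(-157) = (157 - 8*√(9 + 64))*(-157) = (157 - 8*√73)*(-157) = -24649 + 1256*√73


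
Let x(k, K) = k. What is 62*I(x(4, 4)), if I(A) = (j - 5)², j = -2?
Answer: 3038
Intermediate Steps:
I(A) = 49 (I(A) = (-2 - 5)² = (-7)² = 49)
62*I(x(4, 4)) = 62*49 = 3038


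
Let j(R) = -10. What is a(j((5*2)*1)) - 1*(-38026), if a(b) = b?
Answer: 38016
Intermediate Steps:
a(j((5*2)*1)) - 1*(-38026) = -10 - 1*(-38026) = -10 + 38026 = 38016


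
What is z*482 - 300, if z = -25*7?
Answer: -84650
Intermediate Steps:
z = -175
z*482 - 300 = -175*482 - 300 = -84350 - 300 = -84650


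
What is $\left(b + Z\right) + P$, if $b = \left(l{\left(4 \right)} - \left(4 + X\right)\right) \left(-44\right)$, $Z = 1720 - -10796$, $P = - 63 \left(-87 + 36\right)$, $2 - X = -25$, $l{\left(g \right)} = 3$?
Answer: $16961$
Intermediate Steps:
$X = 27$ ($X = 2 - -25 = 2 + 25 = 27$)
$P = 3213$ ($P = \left(-63\right) \left(-51\right) = 3213$)
$Z = 12516$ ($Z = 1720 + 10796 = 12516$)
$b = 1232$ ($b = \left(3 - \left(4 + 27\right)\right) \left(-44\right) = \left(3 - 31\right) \left(-44\right) = \left(-28\right) \left(-44\right) = 1232$)
$\left(b + Z\right) + P = \left(1232 + 12516\right) + 3213 = 13748 + 3213 = 16961$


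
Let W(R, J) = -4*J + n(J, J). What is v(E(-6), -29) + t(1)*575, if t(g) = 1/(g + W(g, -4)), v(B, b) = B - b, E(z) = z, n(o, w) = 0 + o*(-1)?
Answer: 1058/21 ≈ 50.381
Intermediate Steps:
n(o, w) = -o (n(o, w) = 0 - o = -o)
W(R, J) = -5*J (W(R, J) = -4*J - J = -5*J)
t(g) = 1/(20 + g) (t(g) = 1/(g - 5*(-4)) = 1/(g + 20) = 1/(20 + g))
v(E(-6), -29) + t(1)*575 = (-6 - 1*(-29)) + 575/(20 + 1) = (-6 + 29) + 575/21 = 23 + (1/21)*575 = 23 + 575/21 = 1058/21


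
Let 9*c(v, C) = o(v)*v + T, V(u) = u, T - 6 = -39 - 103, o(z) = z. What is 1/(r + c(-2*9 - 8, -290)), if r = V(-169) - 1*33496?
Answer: -1/33605 ≈ -2.9757e-5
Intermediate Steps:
T = -136 (T = 6 + (-39 - 103) = 6 - 142 = -136)
c(v, C) = -136/9 + v**2/9 (c(v, C) = (v*v - 136)/9 = (v**2 - 136)/9 = (-136 + v**2)/9 = -136/9 + v**2/9)
r = -33665 (r = -169 - 1*33496 = -169 - 33496 = -33665)
1/(r + c(-2*9 - 8, -290)) = 1/(-33665 + (-136/9 + (-2*9 - 8)**2/9)) = 1/(-33665 + (-136/9 + (-18 - 8)**2/9)) = 1/(-33665 + (-136/9 + (1/9)*(-26)**2)) = 1/(-33665 + (-136/9 + (1/9)*676)) = 1/(-33665 + (-136/9 + 676/9)) = 1/(-33665 + 60) = 1/(-33605) = -1/33605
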